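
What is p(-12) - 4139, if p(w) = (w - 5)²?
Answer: -3850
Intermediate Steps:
p(w) = (-5 + w)²
p(-12) - 4139 = (-5 - 12)² - 4139 = (-17)² - 4139 = 289 - 4139 = -3850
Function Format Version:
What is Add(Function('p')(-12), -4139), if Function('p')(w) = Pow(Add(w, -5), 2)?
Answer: -3850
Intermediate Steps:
Function('p')(w) = Pow(Add(-5, w), 2)
Add(Function('p')(-12), -4139) = Add(Pow(Add(-5, -12), 2), -4139) = Add(Pow(-17, 2), -4139) = Add(289, -4139) = -3850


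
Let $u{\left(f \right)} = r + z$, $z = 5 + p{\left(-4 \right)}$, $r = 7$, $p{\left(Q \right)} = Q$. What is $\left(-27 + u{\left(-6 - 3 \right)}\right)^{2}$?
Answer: $361$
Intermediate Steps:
$z = 1$ ($z = 5 - 4 = 1$)
$u{\left(f \right)} = 8$ ($u{\left(f \right)} = 7 + 1 = 8$)
$\left(-27 + u{\left(-6 - 3 \right)}\right)^{2} = \left(-27 + 8\right)^{2} = \left(-19\right)^{2} = 361$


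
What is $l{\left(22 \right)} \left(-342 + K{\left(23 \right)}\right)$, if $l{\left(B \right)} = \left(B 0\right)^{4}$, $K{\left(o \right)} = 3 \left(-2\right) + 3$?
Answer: $0$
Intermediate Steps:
$K{\left(o \right)} = -3$ ($K{\left(o \right)} = -6 + 3 = -3$)
$l{\left(B \right)} = 0$ ($l{\left(B \right)} = 0^{4} = 0$)
$l{\left(22 \right)} \left(-342 + K{\left(23 \right)}\right) = 0 \left(-342 - 3\right) = 0 \left(-345\right) = 0$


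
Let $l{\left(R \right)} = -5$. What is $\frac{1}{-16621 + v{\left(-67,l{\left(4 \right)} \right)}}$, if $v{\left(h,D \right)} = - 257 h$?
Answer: $\frac{1}{598} \approx 0.0016722$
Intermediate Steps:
$\frac{1}{-16621 + v{\left(-67,l{\left(4 \right)} \right)}} = \frac{1}{-16621 - -17219} = \frac{1}{-16621 + 17219} = \frac{1}{598}$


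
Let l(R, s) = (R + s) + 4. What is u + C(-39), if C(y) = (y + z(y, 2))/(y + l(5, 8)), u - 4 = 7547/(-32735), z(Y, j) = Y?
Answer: 2633988/360085 ≈ 7.3149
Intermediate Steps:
l(R, s) = 4 + R + s
u = 123393/32735 (u = 4 + 7547/(-32735) = 4 + 7547*(-1/32735) = 4 - 7547/32735 = 123393/32735 ≈ 3.7695)
C(y) = 2*y/(17 + y) (C(y) = (y + y)/(y + (4 + 5 + 8)) = (2*y)/(y + 17) = (2*y)/(17 + y) = 2*y/(17 + y))
u + C(-39) = 123393/32735 + 2*(-39)/(17 - 39) = 123393/32735 + 2*(-39)/(-22) = 123393/32735 + 2*(-39)*(-1/22) = 123393/32735 + 39/11 = 2633988/360085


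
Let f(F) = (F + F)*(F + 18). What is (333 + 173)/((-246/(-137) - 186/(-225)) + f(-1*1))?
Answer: -2599575/161203 ≈ -16.126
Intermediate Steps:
f(F) = 2*F*(18 + F) (f(F) = (2*F)*(18 + F) = 2*F*(18 + F))
(333 + 173)/((-246/(-137) - 186/(-225)) + f(-1*1)) = (333 + 173)/((-246/(-137) - 186/(-225)) + 2*(-1*1)*(18 - 1*1)) = 506/((-246*(-1/137) - 186*(-1/225)) + 2*(-1)*(18 - 1)) = 506/((246/137 + 62/75) + 2*(-1)*17) = 506/(26944/10275 - 34) = 506/(-322406/10275) = 506*(-10275/322406) = -2599575/161203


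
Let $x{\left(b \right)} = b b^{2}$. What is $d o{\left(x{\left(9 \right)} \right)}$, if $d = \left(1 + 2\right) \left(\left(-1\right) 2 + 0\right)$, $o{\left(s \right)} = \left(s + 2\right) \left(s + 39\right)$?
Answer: $-3368448$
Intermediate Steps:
$x{\left(b \right)} = b^{3}$
$o{\left(s \right)} = \left(2 + s\right) \left(39 + s\right)$
$d = -6$ ($d = 3 \left(-2 + 0\right) = 3 \left(-2\right) = -6$)
$d o{\left(x{\left(9 \right)} \right)} = - 6 \left(78 + \left(9^{3}\right)^{2} + 41 \cdot 9^{3}\right) = - 6 \left(78 + 729^{2} + 41 \cdot 729\right) = - 6 \left(78 + 531441 + 29889\right) = \left(-6\right) 561408 = -3368448$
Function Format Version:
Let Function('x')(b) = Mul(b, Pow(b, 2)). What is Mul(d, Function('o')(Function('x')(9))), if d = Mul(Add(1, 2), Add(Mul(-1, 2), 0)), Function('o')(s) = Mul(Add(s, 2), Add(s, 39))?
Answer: -3368448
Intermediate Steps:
Function('x')(b) = Pow(b, 3)
Function('o')(s) = Mul(Add(2, s), Add(39, s))
d = -6 (d = Mul(3, Add(-2, 0)) = Mul(3, -2) = -6)
Mul(d, Function('o')(Function('x')(9))) = Mul(-6, Add(78, Pow(Pow(9, 3), 2), Mul(41, Pow(9, 3)))) = Mul(-6, Add(78, Pow(729, 2), Mul(41, 729))) = Mul(-6, Add(78, 531441, 29889)) = Mul(-6, 561408) = -3368448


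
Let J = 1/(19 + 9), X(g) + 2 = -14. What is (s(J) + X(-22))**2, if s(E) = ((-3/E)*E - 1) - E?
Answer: 314721/784 ≈ 401.43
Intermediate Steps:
X(g) = -16 (X(g) = -2 - 14 = -16)
J = 1/28 ≈ 0.035714
s(E) = -4 - E (s(E) = (-3 - 1) - E = -4 - E)
(s(J) + X(-22))**2 = ((-4 - 1*1/28) - 16)**2 = ((-4 - 1/28) - 16)**2 = (-113/28 - 16)**2 = (-561/28)**2 = 314721/784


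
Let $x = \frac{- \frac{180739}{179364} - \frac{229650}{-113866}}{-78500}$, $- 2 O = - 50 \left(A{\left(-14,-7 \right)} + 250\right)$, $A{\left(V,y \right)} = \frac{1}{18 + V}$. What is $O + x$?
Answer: $\frac{5015140451538554687}{801620853042000} \approx 6256.3$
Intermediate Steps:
$O = \frac{25025}{4}$ ($O = - \frac{\left(-50\right) \left(\frac{1}{18 - 14} + 250\right)}{2} = - \frac{\left(-50\right) \left(\frac{1}{4} + 250\right)}{2} = - \frac{\left(-50\right) \frac{1001}{4}}{2} = \left(- \frac{1}{2}\right) \left(- \frac{25025}{2}\right) = \frac{25025}{4} \approx 6256.3$)
$x = - \frac{10305457813}{801620853042000}$ ($x = \left(\left(-180739\right) \frac{1}{179364} - - \frac{114825}{56933}\right) \left(- \frac{1}{78500}\right) = \left(- \frac{180739}{179364} + \frac{114825}{56933}\right) \left(- \frac{1}{78500}\right) = \frac{10305457813}{10211730612} \left(- \frac{1}{78500}\right) = - \frac{10305457813}{801620853042000} \approx -1.2856 \cdot 10^{-5}$)
$O + x = \frac{25025}{4} - \frac{10305457813}{801620853042000} = \frac{5015140451538554687}{801620853042000}$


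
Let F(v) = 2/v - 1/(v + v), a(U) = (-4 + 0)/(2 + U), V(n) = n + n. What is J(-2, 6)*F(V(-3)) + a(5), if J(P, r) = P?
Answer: -1/14 ≈ -0.071429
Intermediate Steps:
V(n) = 2*n
a(U) = -4/(2 + U)
F(v) = 3/(2*v) (F(v) = 2/v - 1/(2*v) = 3/(2*v))
J(-2, 6)*F(V(-3)) + a(5) = -3/(2*(-3)) - 4/(2 + 5) = -3/(-6) - 4/7 = -3*(-1)/6 - 4*⅐ = -2*(-¼) - 4/7 = ½ - 4/7 = -1/14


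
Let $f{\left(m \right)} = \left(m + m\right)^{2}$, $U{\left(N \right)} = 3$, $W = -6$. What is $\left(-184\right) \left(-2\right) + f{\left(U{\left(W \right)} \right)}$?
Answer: $404$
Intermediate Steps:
$f{\left(m \right)} = 4 m^{2}$ ($f{\left(m \right)} = \left(2 m\right)^{2} = 4 m^{2}$)
$\left(-184\right) \left(-2\right) + f{\left(U{\left(W \right)} \right)} = \left(-184\right) \left(-2\right) + 4 \cdot 3^{2} = 368 + 4 \cdot 9 = 368 + 36 = 404$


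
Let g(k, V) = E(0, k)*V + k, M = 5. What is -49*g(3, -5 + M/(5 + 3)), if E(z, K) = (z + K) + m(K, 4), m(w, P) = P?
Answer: 10829/8 ≈ 1353.6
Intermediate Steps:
E(z, K) = 4 + K + z (E(z, K) = (z + K) + 4 = (K + z) + 4 = 4 + K + z)
g(k, V) = k + V*(4 + k) (g(k, V) = (4 + k + 0)*V + k = (4 + k)*V + k = V*(4 + k) + k = k + V*(4 + k))
-49*g(3, -5 + M/(5 + 3)) = -49*(3 + (-5 + 5/(5 + 3))*(4 + 3)) = -49*(3 + (-5 + 5/8)*7) = -49*(3 - 35/8*7) = -49*(3 - 245/8) = -49*(-221/8) = 10829/8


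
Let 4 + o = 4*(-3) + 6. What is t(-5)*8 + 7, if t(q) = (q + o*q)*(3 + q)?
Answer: -713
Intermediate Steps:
o = -10 (o = -4 + (4*(-3) + 6) = -4 + (-12 + 6) = -4 - 6 = -10)
t(q) = -9*q*(3 + q) (t(q) = (q - 10*q)*(3 + q) = (-9*q)*(3 + q) = -9*q*(3 + q))
t(-5)*8 + 7 = -9*(-5)*(3 - 5)*8 + 7 = -9*(-5)*(-2)*8 + 7 = -90*8 + 7 = -720 + 7 = -713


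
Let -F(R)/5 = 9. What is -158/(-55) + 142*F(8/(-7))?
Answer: -351292/55 ≈ -6387.1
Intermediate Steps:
F(R) = -45 (F(R) = -5*9 = -45)
-158/(-55) + 142*F(8/(-7)) = -158/(-55) + 142*(-45) = -158*(-1/55) - 6390 = 158/55 - 6390 = -351292/55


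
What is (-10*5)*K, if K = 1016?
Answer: -50800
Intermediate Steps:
(-10*5)*K = -10*5*1016 = -50*1016 = -50800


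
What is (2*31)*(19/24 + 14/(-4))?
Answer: -2015/12 ≈ -167.92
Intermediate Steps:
(2*31)*(19/24 + 14/(-4)) = 62*(19*(1/24) + 14*(-¼)) = 62*(19/24 - 7/2) = 62*(-65/24) = -2015/12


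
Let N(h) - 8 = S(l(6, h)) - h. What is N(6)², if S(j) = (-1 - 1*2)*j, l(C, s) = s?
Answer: 256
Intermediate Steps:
S(j) = -3*j (S(j) = (-1 - 2)*j = -3*j)
N(h) = 8 - 4*h (N(h) = 8 + (-3*h - h) = 8 - 4*h)
N(6)² = (8 - 4*6)² = (8 - 24)² = (-16)² = 256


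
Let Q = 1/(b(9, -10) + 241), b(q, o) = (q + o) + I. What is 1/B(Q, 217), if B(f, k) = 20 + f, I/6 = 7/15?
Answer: 1214/24285 ≈ 0.049990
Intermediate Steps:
I = 14/5 (I = 6*(7/15) = 14/5 ≈ 2.8000)
b(q, o) = 14/5 + o + q (b(q, o) = (q + o) + 14/5 = (o + q) + 14/5 = 14/5 + o + q)
Q = 5/1214 (Q = 1/((14/5 - 10 + 9) + 241) = 1/(9/5 + 241) = 1/(1214/5) = 5/1214 ≈ 0.0041186)
1/B(Q, 217) = 1/(20 + 5/1214) = 1/(24285/1214) = 1214/24285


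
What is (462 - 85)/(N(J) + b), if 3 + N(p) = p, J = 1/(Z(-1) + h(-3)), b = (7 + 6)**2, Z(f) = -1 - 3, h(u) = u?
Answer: 2639/1161 ≈ 2.2730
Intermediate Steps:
Z(f) = -4
b = 169 (b = 13**2 = 169)
J = -1/7 (J = 1/(-4 - 3) = 1/(-7) = -1/7 ≈ -0.14286)
N(p) = -3 + p
(462 - 85)/(N(J) + b) = (462 - 85)/((-3 - 1/7) + 169) = 377/(-22/7 + 169) = 377/(1161/7) = 377*(7/1161) = 2639/1161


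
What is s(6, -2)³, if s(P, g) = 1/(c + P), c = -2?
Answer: 1/64 ≈ 0.015625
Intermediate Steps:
s(P, g) = 1/(-2 + P)
s(6, -2)³ = (1/(-2 + 6))³ = (1/4)³ = (¼)³ = 1/64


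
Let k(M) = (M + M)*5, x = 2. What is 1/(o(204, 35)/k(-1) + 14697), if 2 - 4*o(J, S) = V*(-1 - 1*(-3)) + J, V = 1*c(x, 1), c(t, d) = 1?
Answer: 10/147021 ≈ 6.8018e-5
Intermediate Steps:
k(M) = 10*M (k(M) = (2*M)*5 = 10*M)
V = 1 (V = 1*1 = 1)
o(J, S) = -J/4 (o(J, S) = ½ - (1*(-1 - 1*(-3)) + J)/4 = ½ - (1*(-1 + 3) + J)/4 = ½ - (1*2 + J)/4 = ½ - (2 + J)/4 = ½ + (-½ - J/4) = -J/4)
1/(o(204, 35)/k(-1) + 14697) = 1/((-¼*204)/((10*(-1))) + 14697) = 1/(-51/(-10) + 14697) = 1/(-51*(-⅒) + 14697) = 1/(51/10 + 14697) = 1/(147021/10) = 10/147021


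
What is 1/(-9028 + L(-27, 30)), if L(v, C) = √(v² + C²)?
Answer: -9028/81503155 - 3*√181/81503155 ≈ -0.00011126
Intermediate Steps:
L(v, C) = √(C² + v²)
1/(-9028 + L(-27, 30)) = 1/(-9028 + √(30² + (-27)²)) = 1/(-9028 + √(900 + 729)) = 1/(-9028 + √1629) = 1/(-9028 + 3*√181)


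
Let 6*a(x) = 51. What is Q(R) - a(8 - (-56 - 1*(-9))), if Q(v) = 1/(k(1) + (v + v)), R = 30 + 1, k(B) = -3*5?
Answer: -797/94 ≈ -8.4787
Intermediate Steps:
k(B) = -15
a(x) = 17/2 (a(x) = (⅙)*51 = 17/2)
R = 31
Q(v) = 1/(-15 + 2*v) (Q(v) = 1/(-15 + (v + v)) = 1/(-15 + 2*v))
Q(R) - a(8 - (-56 - 1*(-9))) = 1/(-15 + 2*31) - 1*17/2 = 1/(-15 + 62) - 17/2 = 1/47 - 17/2 = -797/94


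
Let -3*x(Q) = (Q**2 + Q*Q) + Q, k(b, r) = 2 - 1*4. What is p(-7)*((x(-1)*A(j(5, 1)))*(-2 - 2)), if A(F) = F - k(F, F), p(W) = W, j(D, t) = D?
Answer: -196/3 ≈ -65.333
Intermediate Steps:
k(b, r) = -2 (k(b, r) = 2 - 4 = -2)
A(F) = 2 + F (A(F) = F - 1*(-2) = F + 2 = 2 + F)
x(Q) = -2*Q**2/3 - Q/3 (x(Q) = -((Q**2 + Q*Q) + Q)/3 = -((Q**2 + Q**2) + Q)/3 = -(2*Q**2 + Q)/3 = -(Q + 2*Q**2)/3 = -2*Q**2/3 - Q/3)
p(-7)*((x(-1)*A(j(5, 1)))*(-2 - 2)) = -7*(-1/3*(-1)*(1 + 2*(-1)))*(2 + 5)*(-2 - 2) = -7*-1/3*(-1)*(1 - 2)*7*(-4) = -7*-1/3*(-1)*(-1)*7*(-4) = -7*(-1/3*7)*(-4) = -(-49)*(-4)/3 = -7*28/3 = -196/3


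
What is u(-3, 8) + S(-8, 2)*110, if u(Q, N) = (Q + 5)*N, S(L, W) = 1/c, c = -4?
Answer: -23/2 ≈ -11.500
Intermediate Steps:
S(L, W) = -1/4 (S(L, W) = 1/(-4) = -1/4)
u(Q, N) = N*(5 + Q) (u(Q, N) = (5 + Q)*N = N*(5 + Q))
u(-3, 8) + S(-8, 2)*110 = 8*(5 - 3) - 1/4*110 = 8*2 - 55/2 = 16 - 55/2 = -23/2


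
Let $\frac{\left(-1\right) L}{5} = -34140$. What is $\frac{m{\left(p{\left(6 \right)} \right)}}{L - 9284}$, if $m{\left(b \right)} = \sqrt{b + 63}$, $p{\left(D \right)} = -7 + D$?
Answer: $\frac{\sqrt{62}}{161416} \approx 4.8781 \cdot 10^{-5}$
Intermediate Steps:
$L = 170700$ ($L = \left(-5\right) \left(-34140\right) = 170700$)
$m{\left(b \right)} = \sqrt{63 + b}$
$\frac{m{\left(p{\left(6 \right)} \right)}}{L - 9284} = \frac{\sqrt{63 + \left(-7 + 6\right)}}{170700 - 9284} = \frac{\sqrt{63 - 1}}{170700 - 9284} = \frac{\sqrt{62}}{161416}$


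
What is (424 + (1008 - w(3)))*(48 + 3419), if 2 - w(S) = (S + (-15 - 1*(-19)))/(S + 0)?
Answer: 14897699/3 ≈ 4.9659e+6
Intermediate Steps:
w(S) = 2 - (4 + S)/S (w(S) = 2 - (S + (-15 - 1*(-19)))/(S + 0) = 2 - (S + (-15 + 19))/S = 2 - (S + 4)/S = 2 - (4 + S)/S)
(424 + (1008 - w(3)))*(48 + 3419) = (424 + (1008 - (-4 + 3)/3))*(48 + 3419) = (424 + (1008 - (-1)/3))*3467 = (424 + (1008 - 1*(-⅓)))*3467 = (424 + (1008 + ⅓))*3467 = (424 + 3025/3)*3467 = (4297/3)*3467 = 14897699/3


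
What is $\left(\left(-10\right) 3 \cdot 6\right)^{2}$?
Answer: $32400$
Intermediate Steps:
$\left(\left(-10\right) 3 \cdot 6\right)^{2} = \left(\left(-30\right) 6\right)^{2} = \left(-180\right)^{2} = 32400$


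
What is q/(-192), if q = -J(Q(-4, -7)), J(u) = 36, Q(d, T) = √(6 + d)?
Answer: 3/16 ≈ 0.18750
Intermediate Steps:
q = -36 (q = -1*36 = -36)
q/(-192) = -36/(-192) = -36*(-1/192) = 3/16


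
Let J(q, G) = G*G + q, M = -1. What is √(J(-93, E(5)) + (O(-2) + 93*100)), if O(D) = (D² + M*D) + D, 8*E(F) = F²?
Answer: √590129/8 ≈ 96.025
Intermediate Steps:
E(F) = F²/8
J(q, G) = q + G² (J(q, G) = G² + q = q + G²)
O(D) = D² (O(D) = (D² - D) + D = D²)
√(J(-93, E(5)) + (O(-2) + 93*100)) = √((-93 + ((⅛)*5²)²) + ((-2)² + 93*100)) = √((-93 + ((⅛)*25)²) + (4 + 9300)) = √((-93 + (25/8)²) + 9304) = √((-93 + 625/64) + 9304) = √(-5327/64 + 9304) = √(590129/64) = √590129/8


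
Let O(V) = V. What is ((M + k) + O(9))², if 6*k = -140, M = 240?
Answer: 458329/9 ≈ 50925.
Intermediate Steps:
k = -70/3 (k = (⅙)*(-140) = -70/3 ≈ -23.333)
((M + k) + O(9))² = ((240 - 70/3) + 9)² = (650/3 + 9)² = (677/3)² = 458329/9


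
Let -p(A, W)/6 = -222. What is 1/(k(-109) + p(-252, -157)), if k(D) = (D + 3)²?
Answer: 1/12568 ≈ 7.9567e-5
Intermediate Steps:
p(A, W) = 1332 (p(A, W) = -6*(-222) = 1332)
k(D) = (3 + D)²
1/(k(-109) + p(-252, -157)) = 1/((3 - 109)² + 1332) = 1/((-106)² + 1332) = 1/(11236 + 1332) = 1/12568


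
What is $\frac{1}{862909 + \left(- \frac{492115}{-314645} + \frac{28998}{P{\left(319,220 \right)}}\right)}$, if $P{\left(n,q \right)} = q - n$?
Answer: $\frac{692219}{597120330486} \approx 1.1593 \cdot 10^{-6}$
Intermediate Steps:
$\frac{1}{862909 + \left(- \frac{492115}{-314645} + \frac{28998}{P{\left(319,220 \right)}}\right)} = \frac{1}{862909 + \left(- \frac{492115}{-314645} + \frac{28998}{220 - 319}\right)} = \frac{1}{862909 + \left(\left(-492115\right) \left(- \frac{1}{314645}\right) + \frac{28998}{220 - 319}\right)} = \frac{1}{862909 + \left(\frac{98423}{62929} + \frac{28998}{-99}\right)} = \frac{1}{862909 + \left(\frac{98423}{62929} + 28998 \left(- \frac{1}{99}\right)\right)} = \frac{1}{862909 + \left(\frac{98423}{62929} - \frac{3222}{11}\right)} = \frac{1}{862909 - \frac{201674585}{692219}} = \frac{1}{\frac{597120330486}{692219}} = \frac{692219}{597120330486}$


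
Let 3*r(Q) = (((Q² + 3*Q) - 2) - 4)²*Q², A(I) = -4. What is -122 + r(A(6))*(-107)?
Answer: -7214/3 ≈ -2404.7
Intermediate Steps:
r(Q) = Q²*(-6 + Q² + 3*Q)²/3 (r(Q) = ((((Q² + 3*Q) - 2) - 4)²*Q²)/3 = (((-2 + Q² + 3*Q) - 4)²*Q²)/3 = ((-6 + Q² + 3*Q)²*Q²)/3 = (Q²*(-6 + Q² + 3*Q)²)/3 = Q²*(-6 + Q² + 3*Q)²/3)
-122 + r(A(6))*(-107) = -122 + ((⅓)*(-4)²*(-6 + (-4)² + 3*(-4))²)*(-107) = -122 + ((⅓)*16*(-6 + 16 - 12)²)*(-107) = -122 + ((⅓)*16*(-2)²)*(-107) = -122 + ((⅓)*16*4)*(-107) = -122 + (64/3)*(-107) = -122 - 6848/3 = -7214/3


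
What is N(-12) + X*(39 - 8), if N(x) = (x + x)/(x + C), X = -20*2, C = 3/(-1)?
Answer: -6192/5 ≈ -1238.4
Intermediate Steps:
C = -3 (C = 3*(-1) = -3)
X = -40
N(x) = 2*x/(-3 + x) (N(x) = (x + x)/(x - 3) = (2*x)/(-3 + x) = 2*x/(-3 + x))
N(-12) + X*(39 - 8) = 2*(-12)/(-3 - 12) - 40*(39 - 8) = 2*(-12)/(-15) - 40*31 = 2*(-12)*(-1/15) - 1240 = 8/5 - 1240 = -6192/5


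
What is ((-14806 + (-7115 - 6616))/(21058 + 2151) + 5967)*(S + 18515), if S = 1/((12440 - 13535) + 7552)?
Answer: 16553028866471496/149860513 ≈ 1.1046e+8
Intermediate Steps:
S = 1/6457 (S = 1/(-1095 + 7552) = 1/6457 ≈ 0.00015487)
((-14806 + (-7115 - 6616))/(21058 + 2151) + 5967)*(S + 18515) = ((-14806 + (-7115 - 6616))/(21058 + 2151) + 5967)*(1/6457 + 18515) = ((-14806 - 13731)/23209 + 5967)*(119551356/6457) = (-28537*1/23209 + 5967)*(119551356/6457) = (-28537/23209 + 5967)*(119551356/6457) = (138459566/23209)*(119551356/6457) = 16553028866471496/149860513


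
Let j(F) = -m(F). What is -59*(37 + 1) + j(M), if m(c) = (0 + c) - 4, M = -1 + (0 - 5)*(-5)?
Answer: -2262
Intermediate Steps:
M = 24 (M = -1 - 5*(-5) = -1 + 25 = 24)
m(c) = -4 + c (m(c) = c - 4 = -4 + c)
j(F) = 4 - F (j(F) = -(-4 + F) = 4 - F)
-59*(37 + 1) + j(M) = -59*(37 + 1) + (4 - 1*24) = -59*38 + (4 - 24) = -2242 - 20 = -2262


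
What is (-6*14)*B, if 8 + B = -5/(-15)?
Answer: 644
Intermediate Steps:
B = -23/3 (B = -8 - 5/(-15) = -8 - 5*(-1/15) = -8 + ⅓ = -23/3 ≈ -7.6667)
(-6*14)*B = -6*14*(-23/3) = -84*(-23/3) = 644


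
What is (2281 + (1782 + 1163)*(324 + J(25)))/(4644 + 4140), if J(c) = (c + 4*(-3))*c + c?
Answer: 1987211/8784 ≈ 226.23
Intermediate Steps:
J(c) = c + c*(-12 + c) (J(c) = (c - 12)*c + c = (-12 + c)*c + c = c*(-12 + c) + c = c + c*(-12 + c))
(2281 + (1782 + 1163)*(324 + J(25)))/(4644 + 4140) = (2281 + (1782 + 1163)*(324 + 25*(-11 + 25)))/(4644 + 4140) = (2281 + 2945*(324 + 25*14))/8784 = (2281 + 2945*(324 + 350))*(1/8784) = (2281 + 2945*674)*(1/8784) = (2281 + 1984930)*(1/8784) = 1987211*(1/8784) = 1987211/8784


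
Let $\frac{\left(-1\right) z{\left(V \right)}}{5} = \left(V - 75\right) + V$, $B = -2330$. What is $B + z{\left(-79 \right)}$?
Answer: $-1165$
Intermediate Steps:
$z{\left(V \right)} = 375 - 10 V$ ($z{\left(V \right)} = - 5 \left(\left(V - 75\right) + V\right) = - 5 \left(\left(-75 + V\right) + V\right) = - 5 \left(-75 + 2 V\right) = 375 - 10 V$)
$B + z{\left(-79 \right)} = -2330 + \left(375 - -790\right) = -2330 + \left(375 + 790\right) = -2330 + 1165 = -1165$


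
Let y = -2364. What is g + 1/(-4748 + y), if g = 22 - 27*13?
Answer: -2339849/7112 ≈ -329.00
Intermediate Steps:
g = -329 (g = 22 - 351 = -329)
g + 1/(-4748 + y) = -329 + 1/(-4748 - 2364) = -329 + 1/(-7112) = -329 - 1/7112 = -2339849/7112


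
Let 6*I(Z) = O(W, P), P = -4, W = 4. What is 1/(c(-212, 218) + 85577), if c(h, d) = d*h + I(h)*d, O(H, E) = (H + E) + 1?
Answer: 3/118192 ≈ 2.5382e-5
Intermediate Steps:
O(H, E) = 1 + E + H (O(H, E) = (E + H) + 1 = 1 + E + H)
I(Z) = ⅙ (I(Z) = (1 - 4 + 4)/6 = (⅙)*1 = ⅙)
c(h, d) = d/6 + d*h (c(h, d) = d*h + d/6 = d/6 + d*h)
1/(c(-212, 218) + 85577) = 1/(218*(⅙ - 212) + 85577) = 1/(218*(-1271/6) + 85577) = 1/(-138539/3 + 85577) = 1/(118192/3) = 3/118192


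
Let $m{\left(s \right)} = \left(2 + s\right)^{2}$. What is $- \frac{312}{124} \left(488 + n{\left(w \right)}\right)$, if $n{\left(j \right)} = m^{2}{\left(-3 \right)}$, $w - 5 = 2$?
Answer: $- \frac{38142}{31} \approx -1230.4$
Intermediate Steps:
$w = 7$ ($w = 5 + 2 = 7$)
$n{\left(j \right)} = 1$ ($n{\left(j \right)} = \left(\left(2 - 3\right)^{2}\right)^{2} = \left(\left(-1\right)^{2}\right)^{2} = 1^{2} = 1$)
$- \frac{312}{124} \left(488 + n{\left(w \right)}\right) = - \frac{312}{124} \left(488 + 1\right) = \left(-312\right) \frac{1}{124} \cdot 489 = \left(- \frac{78}{31}\right) 489 = - \frac{38142}{31}$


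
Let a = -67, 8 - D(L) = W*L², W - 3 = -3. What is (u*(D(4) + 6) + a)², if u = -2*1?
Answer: 9025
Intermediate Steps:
W = 0 (W = 3 - 3 = 0)
D(L) = 8 (D(L) = 8 - 0*L² = 8 - 1*0 = 8 + 0 = 8)
u = -2
(u*(D(4) + 6) + a)² = (-2*(8 + 6) - 67)² = (-2*14 - 67)² = (-28 - 67)² = (-95)² = 9025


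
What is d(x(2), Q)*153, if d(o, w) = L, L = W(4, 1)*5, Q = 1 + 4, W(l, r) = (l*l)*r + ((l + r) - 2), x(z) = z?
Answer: 14535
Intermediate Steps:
W(l, r) = -2 + l + r + r*l² (W(l, r) = l²*r + (-2 + l + r) = r*l² + (-2 + l + r) = -2 + l + r + r*l²)
Q = 5
L = 95 (L = (-2 + 4 + 1 + 1*4²)*5 = (-2 + 4 + 1 + 1*16)*5 = (-2 + 4 + 1 + 16)*5 = 19*5 = 95)
d(o, w) = 95
d(x(2), Q)*153 = 95*153 = 14535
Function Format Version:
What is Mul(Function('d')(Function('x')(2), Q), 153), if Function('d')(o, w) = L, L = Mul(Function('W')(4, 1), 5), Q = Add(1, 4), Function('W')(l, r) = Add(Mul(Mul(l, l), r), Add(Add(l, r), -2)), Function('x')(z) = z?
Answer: 14535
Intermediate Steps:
Function('W')(l, r) = Add(-2, l, r, Mul(r, Pow(l, 2))) (Function('W')(l, r) = Add(Mul(Pow(l, 2), r), Add(-2, l, r)) = Add(Mul(r, Pow(l, 2)), Add(-2, l, r)) = Add(-2, l, r, Mul(r, Pow(l, 2))))
Q = 5
L = 95 (L = Mul(Add(-2, 4, 1, Mul(1, Pow(4, 2))), 5) = Mul(Add(-2, 4, 1, Mul(1, 16)), 5) = Mul(Add(-2, 4, 1, 16), 5) = Mul(19, 5) = 95)
Function('d')(o, w) = 95
Mul(Function('d')(Function('x')(2), Q), 153) = Mul(95, 153) = 14535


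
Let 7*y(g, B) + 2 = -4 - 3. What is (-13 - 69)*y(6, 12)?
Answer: 738/7 ≈ 105.43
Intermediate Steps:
y(g, B) = -9/7 (y(g, B) = -2/7 + (-4 - 3)/7 = -2/7 + (⅐)*(-7) = -2/7 - 1 = -9/7)
(-13 - 69)*y(6, 12) = (-13 - 69)*(-9/7) = -82*(-9/7) = 738/7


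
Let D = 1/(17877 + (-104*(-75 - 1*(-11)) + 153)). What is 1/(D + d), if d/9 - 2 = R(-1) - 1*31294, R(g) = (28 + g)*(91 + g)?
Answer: -24686/6412385987 ≈ -3.8497e-6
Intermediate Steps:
D = 1/24686 (D = 1/(17877 + (-104*(-75 + 11) + 153)) = 1/(17877 + (-104*(-64) + 153)) = 1/(17877 + (6656 + 153)) = 1/(17877 + 6809) = 1/24686 ≈ 4.0509e-5)
d = -259758 (d = 18 + 9*((2548 + (-1)**2 + 119*(-1)) - 1*31294) = 18 + 9*((2548 + 1 - 119) - 31294) = 18 + 9*(2430 - 31294) = 18 + 9*(-28864) = 18 - 259776 = -259758)
1/(D + d) = 1/(1/24686 - 259758) = 1/(-6412385987/24686) = -24686/6412385987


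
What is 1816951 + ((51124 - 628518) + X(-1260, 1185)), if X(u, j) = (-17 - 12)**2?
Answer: 1240398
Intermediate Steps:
X(u, j) = 841 (X(u, j) = (-29)**2 = 841)
1816951 + ((51124 - 628518) + X(-1260, 1185)) = 1816951 + ((51124 - 628518) + 841) = 1816951 + (-577394 + 841) = 1816951 - 576553 = 1240398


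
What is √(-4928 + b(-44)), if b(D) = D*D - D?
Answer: 2*I*√737 ≈ 54.295*I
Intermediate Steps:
b(D) = D² - D
√(-4928 + b(-44)) = √(-4928 - 44*(-1 - 44)) = √(-4928 - 44*(-45)) = √(-4928 + 1980) = √(-2948) = 2*I*√737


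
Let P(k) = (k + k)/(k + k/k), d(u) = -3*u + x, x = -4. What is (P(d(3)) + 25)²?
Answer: 26569/36 ≈ 738.03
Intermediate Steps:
d(u) = -4 - 3*u (d(u) = -3*u - 4 = -4 - 3*u)
P(k) = 2*k/(1 + k) (P(k) = (2*k)/(k + 1) = (2*k)/(1 + k) = 2*k/(1 + k))
(P(d(3)) + 25)² = (2*(-4 - 3*3)/(1 + (-4 - 3*3)) + 25)² = (2*(-4 - 9)/(1 + (-4 - 9)) + 25)² = (2*(-13)/(1 - 13) + 25)² = (2*(-13)/(-12) + 25)² = (2*(-13)*(-1/12) + 25)² = (13/6 + 25)² = (163/6)² = 26569/36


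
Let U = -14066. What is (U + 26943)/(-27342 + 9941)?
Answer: -12877/17401 ≈ -0.74002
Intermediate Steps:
(U + 26943)/(-27342 + 9941) = (-14066 + 26943)/(-27342 + 9941) = 12877/(-17401) = 12877*(-1/17401) = -12877/17401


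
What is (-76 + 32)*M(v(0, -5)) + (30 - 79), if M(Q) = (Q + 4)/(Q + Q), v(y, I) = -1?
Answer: 17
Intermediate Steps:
M(Q) = (4 + Q)/(2*Q) (M(Q) = (4 + Q)/((2*Q)) = (4 + Q)*(1/(2*Q)) = (4 + Q)/(2*Q))
(-76 + 32)*M(v(0, -5)) + (30 - 79) = (-76 + 32)*((½)*(4 - 1)/(-1)) + (30 - 79) = -22*(-1)*3 - 49 = -44*(-3/2) - 49 = 66 - 49 = 17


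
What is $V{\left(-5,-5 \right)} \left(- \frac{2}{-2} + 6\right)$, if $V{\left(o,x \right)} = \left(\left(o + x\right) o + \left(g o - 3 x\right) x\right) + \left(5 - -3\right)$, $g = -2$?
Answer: $-469$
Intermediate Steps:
$V{\left(o,x \right)} = 8 + o \left(o + x\right) + x \left(- 3 x - 2 o\right)$ ($V{\left(o,x \right)} = \left(\left(o + x\right) o + \left(- 2 o - 3 x\right) x\right) + \left(5 - -3\right) = \left(o \left(o + x\right) + \left(- 3 x - 2 o\right) x\right) + \left(5 + 3\right) = \left(o \left(o + x\right) + x \left(- 3 x - 2 o\right)\right) + 8 = 8 + o \left(o + x\right) + x \left(- 3 x - 2 o\right)$)
$V{\left(-5,-5 \right)} \left(- \frac{2}{-2} + 6\right) = \left(8 + \left(-5\right)^{2} - 3 \left(-5\right)^{2} - \left(-5\right) \left(-5\right)\right) \left(- \frac{2}{-2} + 6\right) = \left(8 + 25 - 75 - 25\right) \left(\left(-2\right) \left(- \frac{1}{2}\right) + 6\right) = \left(8 + 25 - 75 - 25\right) \left(1 + 6\right) = \left(-67\right) 7 = -469$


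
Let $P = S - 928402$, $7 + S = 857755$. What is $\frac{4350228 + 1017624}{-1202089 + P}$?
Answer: $- \frac{5367852}{1272743} \approx -4.2175$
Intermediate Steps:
$S = 857748$ ($S = -7 + 857755 = 857748$)
$P = -70654$ ($P = 857748 - 928402 = -70654$)
$\frac{4350228 + 1017624}{-1202089 + P} = \frac{4350228 + 1017624}{-1202089 - 70654} = \frac{5367852}{-1272743} = 5367852 \left(- \frac{1}{1272743}\right) = - \frac{5367852}{1272743}$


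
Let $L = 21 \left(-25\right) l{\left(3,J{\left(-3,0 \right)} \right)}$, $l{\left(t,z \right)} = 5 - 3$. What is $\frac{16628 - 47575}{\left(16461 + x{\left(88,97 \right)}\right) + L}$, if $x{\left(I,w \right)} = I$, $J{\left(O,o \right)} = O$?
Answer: $- \frac{30947}{15499} \approx -1.9967$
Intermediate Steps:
$l{\left(t,z \right)} = 2$
$L = -1050$ ($L = 21 \left(-25\right) 2 = \left(-525\right) 2 = -1050$)
$\frac{16628 - 47575}{\left(16461 + x{\left(88,97 \right)}\right) + L} = \frac{16628 - 47575}{\left(16461 + 88\right) - 1050} = - \frac{30947}{16549 - 1050} = - \frac{30947}{15499}$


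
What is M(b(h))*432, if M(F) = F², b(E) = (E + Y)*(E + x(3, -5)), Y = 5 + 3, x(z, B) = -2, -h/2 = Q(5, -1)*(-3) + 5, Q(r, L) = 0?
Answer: 248832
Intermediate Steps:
h = -10 (h = -2*(0*(-3) + 5) = -2*(0 + 5) = -2*5 = -10)
Y = 8
b(E) = (-2 + E)*(8 + E) (b(E) = (E + 8)*(E - 2) = (8 + E)*(-2 + E) = (-2 + E)*(8 + E))
M(b(h))*432 = (-16 + (-10)² + 6*(-10))²*432 = (-16 + 100 - 60)²*432 = 24²*432 = 576*432 = 248832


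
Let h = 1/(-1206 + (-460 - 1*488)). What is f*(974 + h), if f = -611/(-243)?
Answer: 1281874945/523422 ≈ 2449.0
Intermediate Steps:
h = -1/2154 (h = 1/(-1206 + (-460 - 488)) = 1/(-1206 - 948) = 1/(-2154) = -1/2154 ≈ -0.00046425)
f = 611/243 (f = -611*(-1/243) = 611/243 ≈ 2.5144)
f*(974 + h) = 611*(974 - 1/2154)/243 = (611/243)*(2097995/2154) = 1281874945/523422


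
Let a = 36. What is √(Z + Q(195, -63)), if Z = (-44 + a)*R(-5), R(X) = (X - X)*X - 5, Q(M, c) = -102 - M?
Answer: I*√257 ≈ 16.031*I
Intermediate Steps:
R(X) = -5 (R(X) = 0*X - 5 = 0 - 5 = -5)
Z = 40 (Z = (-44 + 36)*(-5) = -8*(-5) = 40)
√(Z + Q(195, -63)) = √(40 + (-102 - 1*195)) = √(40 + (-102 - 195)) = √(40 - 297) = √(-257) = I*√257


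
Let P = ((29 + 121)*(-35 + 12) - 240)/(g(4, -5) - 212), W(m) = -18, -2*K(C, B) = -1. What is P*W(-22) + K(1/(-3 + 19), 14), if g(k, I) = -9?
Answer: -132619/442 ≈ -300.04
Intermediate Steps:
K(C, B) = ½ (K(C, B) = -½*(-1) = ½)
P = 3690/221 (P = ((29 + 121)*(-35 + 12) - 240)/(-9 - 212) = (150*(-23) - 240)/(-221) = (-3450 - 240)*(-1/221) = -3690*(-1/221) = 3690/221 ≈ 16.697)
P*W(-22) + K(1/(-3 + 19), 14) = (3690/221)*(-18) + ½ = -66420/221 + ½ = -132619/442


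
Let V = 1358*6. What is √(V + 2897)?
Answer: 47*√5 ≈ 105.10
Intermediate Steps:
V = 8148
√(V + 2897) = √(8148 + 2897) = √11045 = 47*√5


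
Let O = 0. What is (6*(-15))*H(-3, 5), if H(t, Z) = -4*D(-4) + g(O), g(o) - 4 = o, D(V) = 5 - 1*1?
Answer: 1080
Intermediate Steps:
D(V) = 4 (D(V) = 5 - 1 = 4)
g(o) = 4 + o
H(t, Z) = -12 (H(t, Z) = -4*4 + (4 + 0) = -16 + 4 = -12)
(6*(-15))*H(-3, 5) = (6*(-15))*(-12) = -90*(-12) = 1080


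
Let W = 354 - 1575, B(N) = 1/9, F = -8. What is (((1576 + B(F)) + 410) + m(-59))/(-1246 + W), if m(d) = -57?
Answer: -17362/22203 ≈ -0.78197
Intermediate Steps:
B(N) = ⅑
W = -1221
(((1576 + B(F)) + 410) + m(-59))/(-1246 + W) = (((1576 + ⅑) + 410) - 57)/(-1246 - 1221) = ((14185/9 + 410) - 57)/(-2467) = (17875/9 - 57)*(-1/2467) = (17362/9)*(-1/2467) = -17362/22203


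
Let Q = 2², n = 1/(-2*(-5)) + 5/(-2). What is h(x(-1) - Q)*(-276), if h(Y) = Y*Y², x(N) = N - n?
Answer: 606372/125 ≈ 4851.0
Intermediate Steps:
n = -12/5 (n = -½*(-⅕) + 5*(-½) = ⅒ - 5/2 = -12/5 ≈ -2.4000)
Q = 4
x(N) = 12/5 + N (x(N) = N - 1*(-12/5) = N + 12/5 = 12/5 + N)
h(Y) = Y³
h(x(-1) - Q)*(-276) = ((12/5 - 1) - 1*4)³*(-276) = (7/5 - 4)³*(-276) = (-13/5)³*(-276) = -2197/125*(-276) = 606372/125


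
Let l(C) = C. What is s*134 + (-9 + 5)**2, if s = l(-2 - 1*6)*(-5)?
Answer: 5376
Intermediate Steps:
s = 40 (s = (-2 - 1*6)*(-5) = (-2 - 6)*(-5) = -8*(-5) = 40)
s*134 + (-9 + 5)**2 = 40*134 + (-9 + 5)**2 = 5360 + (-4)**2 = 5360 + 16 = 5376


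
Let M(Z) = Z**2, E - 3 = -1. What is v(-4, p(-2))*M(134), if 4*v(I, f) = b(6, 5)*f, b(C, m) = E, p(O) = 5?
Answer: 44890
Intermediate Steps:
E = 2 (E = 3 - 1 = 2)
b(C, m) = 2
v(I, f) = f/2 (v(I, f) = (2*f)/4 = f/2)
v(-4, p(-2))*M(134) = ((1/2)*5)*134**2 = (5/2)*17956 = 44890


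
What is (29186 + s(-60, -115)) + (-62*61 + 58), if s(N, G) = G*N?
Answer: 32362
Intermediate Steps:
(29186 + s(-60, -115)) + (-62*61 + 58) = (29186 - 115*(-60)) + (-62*61 + 58) = (29186 + 6900) + (-3782 + 58) = 36086 - 3724 = 32362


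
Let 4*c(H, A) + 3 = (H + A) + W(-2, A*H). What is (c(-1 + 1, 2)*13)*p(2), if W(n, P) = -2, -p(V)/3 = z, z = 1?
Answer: 117/4 ≈ 29.250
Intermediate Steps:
p(V) = -3 (p(V) = -3*1 = -3)
c(H, A) = -5/4 + A/4 + H/4 (c(H, A) = -¾ + ((H + A) - 2)/4 = -¾ + ((A + H) - 2)/4 = -¾ + (-2 + A + H)/4 = -¾ + (-½ + A/4 + H/4) = -5/4 + A/4 + H/4)
(c(-1 + 1, 2)*13)*p(2) = ((-5/4 + (¼)*2 + (-1 + 1)/4)*13)*(-3) = ((-5/4 + ½ + (¼)*0)*13)*(-3) = ((-5/4 + ½ + 0)*13)*(-3) = -¾*13*(-3) = -39/4*(-3) = 117/4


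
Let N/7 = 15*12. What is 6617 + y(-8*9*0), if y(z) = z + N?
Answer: 7877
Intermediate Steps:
N = 1260 (N = 7*(15*12) = 7*180 = 1260)
y(z) = 1260 + z (y(z) = z + 1260 = 1260 + z)
6617 + y(-8*9*0) = 6617 + (1260 - 8*9*0) = 6617 + (1260 - 72*0) = 6617 + (1260 + 0) = 6617 + 1260 = 7877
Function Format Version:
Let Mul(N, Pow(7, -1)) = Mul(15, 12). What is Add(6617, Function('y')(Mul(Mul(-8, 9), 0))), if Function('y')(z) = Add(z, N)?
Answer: 7877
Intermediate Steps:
N = 1260 (N = Mul(7, Mul(15, 12)) = Mul(7, 180) = 1260)
Function('y')(z) = Add(1260, z) (Function('y')(z) = Add(z, 1260) = Add(1260, z))
Add(6617, Function('y')(Mul(Mul(-8, 9), 0))) = Add(6617, Add(1260, Mul(Mul(-8, 9), 0))) = Add(6617, Add(1260, Mul(-72, 0))) = Add(6617, Add(1260, 0)) = Add(6617, 1260) = 7877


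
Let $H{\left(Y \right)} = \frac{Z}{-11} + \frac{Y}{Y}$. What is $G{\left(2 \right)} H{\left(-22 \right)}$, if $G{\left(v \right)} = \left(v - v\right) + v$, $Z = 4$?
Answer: $\frac{14}{11} \approx 1.2727$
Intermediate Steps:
$H{\left(Y \right)} = \frac{7}{11}$ ($H{\left(Y \right)} = \frac{4}{-11} + \frac{Y}{Y} = 4 \left(- \frac{1}{11}\right) + 1 = - \frac{4}{11} + 1 = \frac{7}{11}$)
$G{\left(v \right)} = v$ ($G{\left(v \right)} = 0 + v = v$)
$G{\left(2 \right)} H{\left(-22 \right)} = 2 \cdot \frac{7}{11} = \frac{14}{11}$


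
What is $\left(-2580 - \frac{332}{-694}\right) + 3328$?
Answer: $\frac{259722}{347} \approx 748.48$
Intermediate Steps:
$\left(-2580 - \frac{332}{-694}\right) + 3328 = \left(-2580 - - \frac{166}{347}\right) + 3328 = \left(-2580 + \frac{166}{347}\right) + 3328 = - \frac{895094}{347} + 3328 = \frac{259722}{347}$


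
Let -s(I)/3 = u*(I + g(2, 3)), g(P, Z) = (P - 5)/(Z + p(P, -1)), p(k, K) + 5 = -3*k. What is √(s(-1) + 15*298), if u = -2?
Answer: 3*√1985/2 ≈ 66.830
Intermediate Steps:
p(k, K) = -5 - 3*k
g(P, Z) = (-5 + P)/(-5 + Z - 3*P) (g(P, Z) = (P - 5)/(Z + (-5 - 3*P)) = (-5 + P)/(-5 + Z - 3*P))
s(I) = 9/4 + 6*I (s(I) = -(-6)*(I + (5 - 1*2)/(5 - 1*3 + 3*2)) = -(-6)*(I + (5 - 2)/(5 - 3 + 6)) = -(-6)*(I + 3/8) = -(-6)*(3/8 + I) = -3*(-¾ - 2*I) = 9/4 + 6*I)
√(s(-1) + 15*298) = √((9/4 + 6*(-1)) + 15*298) = √((9/4 - 6) + 4470) = √(-15/4 + 4470) = √(17865/4) = 3*√1985/2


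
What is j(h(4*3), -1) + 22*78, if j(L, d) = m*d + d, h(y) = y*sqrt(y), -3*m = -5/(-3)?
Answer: 15440/9 ≈ 1715.6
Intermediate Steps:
m = -5/9 (m = -(-5)/(3*(-3)) = -(-5)*(-1)/(3*3) = -1/3*5/3 = -5/9 ≈ -0.55556)
h(y) = y**(3/2)
j(L, d) = 4*d/9 (j(L, d) = -5*d/9 + d = 4*d/9)
j(h(4*3), -1) + 22*78 = (4/9)*(-1) + 22*78 = -4/9 + 1716 = 15440/9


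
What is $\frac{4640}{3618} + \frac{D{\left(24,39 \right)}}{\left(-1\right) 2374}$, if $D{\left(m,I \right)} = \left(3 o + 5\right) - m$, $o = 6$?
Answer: $\frac{5509489}{4294566} \approx 1.2829$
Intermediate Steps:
$D{\left(m,I \right)} = 23 - m$ ($D{\left(m,I \right)} = \left(3 \cdot 6 + 5\right) - m = \left(18 + 5\right) - m = 23 - m$)
$\frac{4640}{3618} + \frac{D{\left(24,39 \right)}}{\left(-1\right) 2374} = \frac{4640}{3618} + \frac{23 - 24}{\left(-1\right) 2374} = 4640 \cdot \frac{1}{3618} + \frac{23 - 24}{-2374} = \frac{2320}{1809} - - \frac{1}{2374} = \frac{2320}{1809} + \frac{1}{2374} = \frac{5509489}{4294566}$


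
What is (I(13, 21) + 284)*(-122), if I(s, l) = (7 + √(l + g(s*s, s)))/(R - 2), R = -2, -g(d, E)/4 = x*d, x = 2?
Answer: -68869/2 + 671*I*√11/2 ≈ -34435.0 + 1112.7*I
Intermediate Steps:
g(d, E) = -8*d
I(s, l) = -7/4 - √(l - 8*s²)/4 (I(s, l) = (7 + √(l - 8*s*s))/(-2 - 2) = (7 + √(l - 8*s²))/(-4) = (7 + √(l - 8*s²))*(-¼) = -7/4 - √(l - 8*s²)/4)
(I(13, 21) + 284)*(-122) = ((-7/4 - √(21 - 8*13²)/4) + 284)*(-122) = ((-7/4 - √(21 - 8*169)/4) + 284)*(-122) = ((-7/4 - √(21 - 1352)/4) + 284)*(-122) = ((-7/4 - 11*I*√11/4) + 284)*(-122) = (1129/4 - 11*I*√11/4)*(-122) = -68869/2 + 671*I*√11/2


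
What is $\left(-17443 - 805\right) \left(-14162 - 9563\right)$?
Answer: $432933800$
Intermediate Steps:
$\left(-17443 - 805\right) \left(-14162 - 9563\right) = \left(-18248\right) \left(-23725\right) = 432933800$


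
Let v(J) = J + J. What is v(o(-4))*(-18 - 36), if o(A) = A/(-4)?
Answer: -108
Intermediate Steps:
o(A) = -A/4 (o(A) = A*(-1/4) = -A/4)
v(J) = 2*J
v(o(-4))*(-18 - 36) = (2*(-1/4*(-4)))*(-18 - 36) = (2*1)*(-54) = 2*(-54) = -108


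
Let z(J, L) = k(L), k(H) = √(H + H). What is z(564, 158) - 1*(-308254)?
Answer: 308254 + 2*√79 ≈ 3.0827e+5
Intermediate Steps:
k(H) = √2*√H (k(H) = √(2*H) = √2*√H)
z(J, L) = √2*√L
z(564, 158) - 1*(-308254) = √2*√158 - 1*(-308254) = 2*√79 + 308254 = 308254 + 2*√79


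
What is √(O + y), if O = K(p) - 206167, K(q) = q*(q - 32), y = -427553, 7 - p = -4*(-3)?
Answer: I*√633535 ≈ 795.95*I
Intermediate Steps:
p = -5 (p = 7 - (-4)*(-3) = 7 - 1*12 = 7 - 12 = -5)
K(q) = q*(-32 + q)
O = -205982 (O = -5*(-32 - 5) - 206167 = -5*(-37) - 206167 = 185 - 206167 = -205982)
√(O + y) = √(-205982 - 427553) = √(-633535) = I*√633535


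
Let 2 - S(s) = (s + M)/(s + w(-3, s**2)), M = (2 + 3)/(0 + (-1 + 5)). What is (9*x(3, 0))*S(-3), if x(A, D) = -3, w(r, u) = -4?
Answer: -189/4 ≈ -47.250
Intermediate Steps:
M = 5/4 (M = 5/(0 + 4) = 5/4 ≈ 1.2500)
S(s) = 2 - (5/4 + s)/(-4 + s) (S(s) = 2 - (s + 5/4)/(s - 4) = 2 - (5/4 + s)/(-4 + s))
(9*x(3, 0))*S(-3) = (9*(-3))*((-37/4 - 3)/(-4 - 3)) = -27*(-49)/((-7)*4) = -(-27)*(-49)/(7*4) = -27*7/4 = -189/4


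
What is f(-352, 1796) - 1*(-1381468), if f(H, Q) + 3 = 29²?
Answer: 1382306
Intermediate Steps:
f(H, Q) = 838 (f(H, Q) = -3 + 29² = -3 + 841 = 838)
f(-352, 1796) - 1*(-1381468) = 838 - 1*(-1381468) = 838 + 1381468 = 1382306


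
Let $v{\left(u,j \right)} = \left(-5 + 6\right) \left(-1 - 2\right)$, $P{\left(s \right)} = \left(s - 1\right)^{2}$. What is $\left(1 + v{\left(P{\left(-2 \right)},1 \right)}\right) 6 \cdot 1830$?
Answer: $-21960$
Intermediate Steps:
$P{\left(s \right)} = \left(-1 + s\right)^{2}$
$v{\left(u,j \right)} = -3$ ($v{\left(u,j \right)} = 1 \left(-3\right) = -3$)
$\left(1 + v{\left(P{\left(-2 \right)},1 \right)}\right) 6 \cdot 1830 = \left(1 - 3\right) 6 \cdot 1830 = \left(-2\right) 6 \cdot 1830 = \left(-12\right) 1830 = -21960$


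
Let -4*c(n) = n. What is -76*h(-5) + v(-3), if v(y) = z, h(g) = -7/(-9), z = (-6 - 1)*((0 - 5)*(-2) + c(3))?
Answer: -4459/36 ≈ -123.86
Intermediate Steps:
c(n) = -n/4
z = -259/4 (z = (-6 - 1)*((0 - 5)*(-2) - ¼*3) = -7*(-5*(-2) - ¾) = -7*(10 - ¾) = -7*37/4 = -259/4 ≈ -64.750)
h(g) = 7/9 (h(g) = -7*(-⅑) = 7/9)
v(y) = -259/4
-76*h(-5) + v(-3) = -76*7/9 - 259/4 = -532/9 - 259/4 = -4459/36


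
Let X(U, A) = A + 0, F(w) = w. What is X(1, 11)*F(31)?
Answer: 341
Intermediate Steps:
X(U, A) = A
X(1, 11)*F(31) = 11*31 = 341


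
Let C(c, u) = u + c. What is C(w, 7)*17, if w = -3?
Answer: 68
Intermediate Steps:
C(c, u) = c + u
C(w, 7)*17 = (-3 + 7)*17 = 4*17 = 68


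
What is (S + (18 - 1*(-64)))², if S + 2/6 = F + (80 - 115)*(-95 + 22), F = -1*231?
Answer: 52085089/9 ≈ 5.7872e+6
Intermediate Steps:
F = -231
S = 6971/3 (S = -⅓ + (-231 + (80 - 115)*(-95 + 22)) = -⅓ + (-231 - 35*(-73)) = -⅓ + (-231 + 2555) = -⅓ + 2324 = 6971/3 ≈ 2323.7)
(S + (18 - 1*(-64)))² = (6971/3 + (18 - 1*(-64)))² = (6971/3 + (18 + 64))² = (6971/3 + 82)² = (7217/3)² = 52085089/9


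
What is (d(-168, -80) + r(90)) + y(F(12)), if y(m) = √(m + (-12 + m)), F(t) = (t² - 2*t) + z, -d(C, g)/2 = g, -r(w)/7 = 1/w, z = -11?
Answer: 14393/90 + √206 ≈ 174.27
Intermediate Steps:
r(w) = -7/w
d(C, g) = -2*g
F(t) = -11 + t² - 2*t (F(t) = (t² - 2*t) - 11 = -11 + t² - 2*t)
y(m) = √(-12 + 2*m)
(d(-168, -80) + r(90)) + y(F(12)) = (-2*(-80) - 7/90) + √(-12 + 2*(-11 + 12² - 2*12)) = (160 - 7*1/90) + √(-12 + 2*(-11 + 144 - 24)) = (160 - 7/90) + √(-12 + 2*109) = 14393/90 + √(-12 + 218) = 14393/90 + √206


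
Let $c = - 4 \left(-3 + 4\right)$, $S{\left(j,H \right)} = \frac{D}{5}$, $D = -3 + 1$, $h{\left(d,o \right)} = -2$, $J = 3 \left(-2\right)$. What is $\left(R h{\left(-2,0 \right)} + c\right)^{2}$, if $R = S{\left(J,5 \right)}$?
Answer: $\frac{256}{25} \approx 10.24$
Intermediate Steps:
$J = -6$
$D = -2$
$S{\left(j,H \right)} = - \frac{2}{5}$
$R = - \frac{2}{5} \approx -0.4$
$c = -4$ ($c = \left(-4\right) 1 = -4$)
$\left(R h{\left(-2,0 \right)} + c\right)^{2} = \left(\left(- \frac{2}{5}\right) \left(-2\right) - 4\right)^{2} = \left(\frac{4}{5} - 4\right)^{2} = \left(- \frac{16}{5}\right)^{2} = \frac{256}{25}$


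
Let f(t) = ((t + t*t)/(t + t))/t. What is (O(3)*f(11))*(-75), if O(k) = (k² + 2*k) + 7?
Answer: -900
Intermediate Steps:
O(k) = 7 + k² + 2*k
f(t) = (t + t²)/(2*t²) (f(t) = ((t + t²)/((2*t)))/t = ((t + t²)*(1/(2*t)))/t = ((t + t²)/(2*t))/t = (t + t²)/(2*t²))
(O(3)*f(11))*(-75) = ((7 + 3² + 2*3)*((½)*(1 + 11)/11))*(-75) = ((7 + 9 + 6)*((½)*(1/11)*12))*(-75) = (22*(6/11))*(-75) = 12*(-75) = -900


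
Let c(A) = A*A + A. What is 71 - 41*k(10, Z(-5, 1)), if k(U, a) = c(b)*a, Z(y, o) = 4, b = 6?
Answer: -6817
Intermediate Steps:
c(A) = A + A² (c(A) = A² + A = A + A²)
k(U, a) = 42*a (k(U, a) = (6*(1 + 6))*a = (6*7)*a = 42*a)
71 - 41*k(10, Z(-5, 1)) = 71 - 1722*4 = 71 - 41*168 = 71 - 6888 = -6817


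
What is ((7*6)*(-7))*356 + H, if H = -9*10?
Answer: -104754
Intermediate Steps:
H = -90
((7*6)*(-7))*356 + H = ((7*6)*(-7))*356 - 90 = (42*(-7))*356 - 90 = -294*356 - 90 = -104664 - 90 = -104754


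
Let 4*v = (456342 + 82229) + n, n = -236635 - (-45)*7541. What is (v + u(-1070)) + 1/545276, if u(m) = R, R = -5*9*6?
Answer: 21817890030/136319 ≈ 1.6005e+5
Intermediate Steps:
R = -270 (R = -45*6 = -270)
n = 102710 (n = -236635 - 1*(-339345) = -236635 + 339345 = 102710)
u(m) = -270
v = 641281/4 (v = ((456342 + 82229) + 102710)/4 = (538571 + 102710)/4 = (¼)*641281 = 641281/4 ≈ 1.6032e+5)
(v + u(-1070)) + 1/545276 = (641281/4 - 270) + 1/545276 = 640201/4 + 1/545276 = 21817890030/136319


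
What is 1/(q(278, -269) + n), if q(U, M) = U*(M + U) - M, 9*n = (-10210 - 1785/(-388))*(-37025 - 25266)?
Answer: 3492/246663037577 ≈ 1.4157e-8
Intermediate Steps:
n = 246653361245/3492 (n = ((-10210 - 1785/(-388))*(-37025 - 25266))/9 = ((-10210 - 1785*(-1/388))*(-62291))/9 = ((-10210 + 1785/388)*(-62291))/9 = (-3959695/388*(-62291))/9 = (⅑)*(246653361245/388) = 246653361245/3492 ≈ 7.0634e+7)
q(U, M) = -M + U*(M + U)
1/(q(278, -269) + n) = 1/((278² - 1*(-269) - 269*278) + 246653361245/3492) = 1/((77284 + 269 - 74782) + 246653361245/3492) = 1/(2771 + 246653361245/3492) = 1/(246663037577/3492) = 3492/246663037577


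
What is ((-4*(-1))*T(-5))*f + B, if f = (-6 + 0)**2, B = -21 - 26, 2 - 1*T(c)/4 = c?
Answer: 3985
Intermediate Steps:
T(c) = 8 - 4*c
B = -47
f = 36 (f = (-6)**2 = 36)
((-4*(-1))*T(-5))*f + B = ((-4*(-1))*(8 - 4*(-5)))*36 - 47 = (4*(8 + 20))*36 - 47 = (4*28)*36 - 47 = 112*36 - 47 = 4032 - 47 = 3985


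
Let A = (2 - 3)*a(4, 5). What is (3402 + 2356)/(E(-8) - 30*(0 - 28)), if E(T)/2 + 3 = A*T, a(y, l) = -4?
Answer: 2879/385 ≈ 7.4779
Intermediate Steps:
A = 4 (A = (2 - 3)*(-4) = -1*(-4) = 4)
E(T) = -6 + 8*T (E(T) = -6 + 2*(4*T) = -6 + 8*T)
(3402 + 2356)/(E(-8) - 30*(0 - 28)) = (3402 + 2356)/((-6 + 8*(-8)) - 30*(0 - 28)) = 5758/((-6 - 64) - 30*(-28)) = 5758/(-70 + 840) = 5758/770 = 5758*(1/770) = 2879/385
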